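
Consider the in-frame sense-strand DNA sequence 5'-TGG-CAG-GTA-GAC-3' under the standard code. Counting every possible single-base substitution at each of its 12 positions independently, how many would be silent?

Codon 1 (TGG, Trp): 0 synonymous substitutions.
Codon 2 (CAG, Gln): 1 synonymous substitution.
Codon 3 (GTA, Val): 3 synonymous substitutions.
Codon 4 (GAC, Asp): 1 synonymous substitution.
Total: 0 + 1 + 3 + 1 = 5.

5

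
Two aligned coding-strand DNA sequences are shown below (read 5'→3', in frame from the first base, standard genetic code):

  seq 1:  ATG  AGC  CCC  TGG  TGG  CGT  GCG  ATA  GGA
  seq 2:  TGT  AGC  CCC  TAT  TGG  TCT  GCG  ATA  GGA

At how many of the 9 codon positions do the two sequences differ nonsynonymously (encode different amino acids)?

3

Codon 1: ATG Met / TGT Cys — nonsynonymous.
Codon 2: AGC Ser / AGC Ser — identical.
Codon 3: CCC Pro / CCC Pro — identical.
Codon 4: TGG Trp / TAT Tyr — nonsynonymous.
Codon 5: TGG Trp / TGG Trp — identical.
Codon 6: CGT Arg / TCT Ser — nonsynonymous.
Codon 7: GCG Ala / GCG Ala — identical.
Codon 8: ATA Ile / ATA Ile — identical.
Codon 9: GGA Gly / GGA Gly — identical.
Nonsynonymous differences: 3.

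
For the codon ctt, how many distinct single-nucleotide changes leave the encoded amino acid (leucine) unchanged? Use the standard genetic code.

Position 1: none → 0 synonymous.
Position 2: none → 0 synonymous.
Position 3: CTC, CTA, CTG → 3 synonymous.
Total: 0 + 0 + 3 = 3.

3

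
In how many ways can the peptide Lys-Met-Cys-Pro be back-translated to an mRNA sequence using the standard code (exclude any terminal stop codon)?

Lys: 2 codons.
Met: 1 codon.
Cys: 2 codons.
Pro: 4 codons.
2 × 1 × 2 × 4 = 16.

16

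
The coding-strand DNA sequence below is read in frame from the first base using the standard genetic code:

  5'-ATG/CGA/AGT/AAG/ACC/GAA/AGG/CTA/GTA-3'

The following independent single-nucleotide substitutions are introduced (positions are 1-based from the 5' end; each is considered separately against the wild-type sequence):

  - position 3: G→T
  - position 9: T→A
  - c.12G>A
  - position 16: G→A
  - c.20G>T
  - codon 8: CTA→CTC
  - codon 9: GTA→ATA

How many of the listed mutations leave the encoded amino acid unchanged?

Codon 1: ATG (Met) → ATT (Ile) — missense.
Codon 3: AGT (Ser) → AGA (Arg) — missense.
Codon 4: AAG (Lys) → AAA (Lys) — synonymous.
Codon 6: GAA (Glu) → AAA (Lys) — missense.
Codon 7: AGG (Arg) → ATG (Met) — missense.
Codon 8: CTA (Leu) → CTC (Leu) — synonymous.
Codon 9: GTA (Val) → ATA (Ile) — missense.
Synonymous: 2 of 7.

2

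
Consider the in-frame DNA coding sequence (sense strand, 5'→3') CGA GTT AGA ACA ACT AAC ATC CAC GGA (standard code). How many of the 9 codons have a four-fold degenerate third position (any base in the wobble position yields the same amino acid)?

Codon 1 CGA (Arg): third position 4-fold.
Codon 2 GTT (Val): third position 4-fold.
Codon 3 AGA (Arg): third position 2-fold.
Codon 4 ACA (Thr): third position 4-fold.
Codon 5 ACT (Thr): third position 4-fold.
Codon 6 AAC (Asn): third position 2-fold.
Codon 7 ATC (Ile): third position 3-fold.
Codon 8 CAC (His): third position 2-fold.
Codon 9 GGA (Gly): third position 4-fold.
Four-fold degenerate third positions: 5.

5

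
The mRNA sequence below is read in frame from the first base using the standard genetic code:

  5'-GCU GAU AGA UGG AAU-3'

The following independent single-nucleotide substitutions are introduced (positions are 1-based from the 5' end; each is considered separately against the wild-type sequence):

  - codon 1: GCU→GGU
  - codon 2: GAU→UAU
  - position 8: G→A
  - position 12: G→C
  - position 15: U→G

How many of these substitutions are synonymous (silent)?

Codon 1: GCU (Ala) → GGU (Gly) — missense.
Codon 2: GAU (Asp) → UAU (Tyr) — missense.
Codon 3: AGA (Arg) → AAA (Lys) — missense.
Codon 4: UGG (Trp) → UGC (Cys) — missense.
Codon 5: AAU (Asn) → AAG (Lys) — missense.
Synonymous: 0 of 5.

0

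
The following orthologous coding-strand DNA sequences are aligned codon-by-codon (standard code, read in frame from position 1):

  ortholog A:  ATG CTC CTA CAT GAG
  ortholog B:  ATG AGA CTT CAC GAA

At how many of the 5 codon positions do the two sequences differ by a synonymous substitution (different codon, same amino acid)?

3

Codon 1: ATG Met / ATG Met — identical.
Codon 2: CTC Leu / AGA Arg — nonsynonymous.
Codon 3: CTA Leu / CTT Leu — synonymous.
Codon 4: CAT His / CAC His — synonymous.
Codon 5: GAG Glu / GAA Glu — synonymous.
Synonymous differences: 3.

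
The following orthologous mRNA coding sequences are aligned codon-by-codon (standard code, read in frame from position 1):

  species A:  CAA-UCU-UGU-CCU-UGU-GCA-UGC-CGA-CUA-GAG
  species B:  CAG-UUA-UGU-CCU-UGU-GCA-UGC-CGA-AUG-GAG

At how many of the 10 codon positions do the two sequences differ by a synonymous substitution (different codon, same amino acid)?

Codon 1: CAA Gln / CAG Gln — synonymous.
Codon 2: UCU Ser / UUA Leu — nonsynonymous.
Codon 3: UGU Cys / UGU Cys — identical.
Codon 4: CCU Pro / CCU Pro — identical.
Codon 5: UGU Cys / UGU Cys — identical.
Codon 6: GCA Ala / GCA Ala — identical.
Codon 7: UGC Cys / UGC Cys — identical.
Codon 8: CGA Arg / CGA Arg — identical.
Codon 9: CUA Leu / AUG Met — nonsynonymous.
Codon 10: GAG Glu / GAG Glu — identical.
Synonymous differences: 1.

1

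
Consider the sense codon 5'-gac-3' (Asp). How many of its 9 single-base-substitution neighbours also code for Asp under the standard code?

1

Position 1: none → 0 synonymous.
Position 2: none → 0 synonymous.
Position 3: GAU → 1 synonymous.
Total: 0 + 0 + 1 = 1.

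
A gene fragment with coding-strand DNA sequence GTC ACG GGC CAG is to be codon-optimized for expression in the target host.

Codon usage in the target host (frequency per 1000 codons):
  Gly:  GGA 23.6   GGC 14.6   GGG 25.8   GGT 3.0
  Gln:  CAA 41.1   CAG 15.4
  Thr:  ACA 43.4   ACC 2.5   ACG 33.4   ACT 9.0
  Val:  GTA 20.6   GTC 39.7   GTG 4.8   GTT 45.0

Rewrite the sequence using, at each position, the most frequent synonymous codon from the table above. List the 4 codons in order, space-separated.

GTT ACA GGG CAA

Codon 1 (Val): best is GTT at 45.0.
Codon 2 (Thr): best is ACA at 43.4.
Codon 3 (Gly): best is GGG at 25.8.
Codon 4 (Gln): best is CAA at 41.1.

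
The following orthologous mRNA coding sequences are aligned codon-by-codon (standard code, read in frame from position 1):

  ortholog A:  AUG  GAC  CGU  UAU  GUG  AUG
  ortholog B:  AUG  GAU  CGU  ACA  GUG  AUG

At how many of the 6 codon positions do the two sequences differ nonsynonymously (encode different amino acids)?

1

Codon 1: AUG Met / AUG Met — identical.
Codon 2: GAC Asp / GAU Asp — synonymous.
Codon 3: CGU Arg / CGU Arg — identical.
Codon 4: UAU Tyr / ACA Thr — nonsynonymous.
Codon 5: GUG Val / GUG Val — identical.
Codon 6: AUG Met / AUG Met — identical.
Nonsynonymous differences: 1.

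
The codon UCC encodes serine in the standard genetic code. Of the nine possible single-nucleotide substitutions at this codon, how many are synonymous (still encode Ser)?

3

Position 1: none → 0 synonymous.
Position 2: none → 0 synonymous.
Position 3: UCU, UCA, UCG → 3 synonymous.
Total: 0 + 0 + 3 = 3.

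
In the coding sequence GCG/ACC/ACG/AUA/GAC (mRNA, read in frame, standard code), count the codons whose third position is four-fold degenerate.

Codon 1 GCG (Ala): third position 4-fold.
Codon 2 ACC (Thr): third position 4-fold.
Codon 3 ACG (Thr): third position 4-fold.
Codon 4 AUA (Ile): third position 3-fold.
Codon 5 GAC (Asp): third position 2-fold.
Four-fold degenerate third positions: 3.

3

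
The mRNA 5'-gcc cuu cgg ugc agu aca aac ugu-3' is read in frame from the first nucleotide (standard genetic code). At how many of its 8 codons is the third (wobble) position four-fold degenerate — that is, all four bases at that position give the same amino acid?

4

Codon 1 GCC (Ala): third position 4-fold.
Codon 2 CUU (Leu): third position 4-fold.
Codon 3 CGG (Arg): third position 4-fold.
Codon 4 UGC (Cys): third position 2-fold.
Codon 5 AGU (Ser): third position 2-fold.
Codon 6 ACA (Thr): third position 4-fold.
Codon 7 AAC (Asn): third position 2-fold.
Codon 8 UGU (Cys): third position 2-fold.
Four-fold degenerate third positions: 4.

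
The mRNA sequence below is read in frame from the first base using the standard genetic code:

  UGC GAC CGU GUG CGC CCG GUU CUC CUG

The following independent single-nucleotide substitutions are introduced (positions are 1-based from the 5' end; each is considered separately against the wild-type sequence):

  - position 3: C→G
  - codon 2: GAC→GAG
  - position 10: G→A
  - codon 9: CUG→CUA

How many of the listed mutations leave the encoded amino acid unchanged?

Codon 1: UGC (Cys) → UGG (Trp) — missense.
Codon 2: GAC (Asp) → GAG (Glu) — missense.
Codon 4: GUG (Val) → AUG (Met) — missense.
Codon 9: CUG (Leu) → CUA (Leu) — synonymous.
Synonymous: 1 of 4.

1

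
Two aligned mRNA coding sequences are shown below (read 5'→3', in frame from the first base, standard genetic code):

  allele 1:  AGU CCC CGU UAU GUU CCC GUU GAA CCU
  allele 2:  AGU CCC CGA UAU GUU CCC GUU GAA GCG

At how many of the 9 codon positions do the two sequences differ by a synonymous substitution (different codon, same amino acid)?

Codon 1: AGU Ser / AGU Ser — identical.
Codon 2: CCC Pro / CCC Pro — identical.
Codon 3: CGU Arg / CGA Arg — synonymous.
Codon 4: UAU Tyr / UAU Tyr — identical.
Codon 5: GUU Val / GUU Val — identical.
Codon 6: CCC Pro / CCC Pro — identical.
Codon 7: GUU Val / GUU Val — identical.
Codon 8: GAA Glu / GAA Glu — identical.
Codon 9: CCU Pro / GCG Ala — nonsynonymous.
Synonymous differences: 1.

1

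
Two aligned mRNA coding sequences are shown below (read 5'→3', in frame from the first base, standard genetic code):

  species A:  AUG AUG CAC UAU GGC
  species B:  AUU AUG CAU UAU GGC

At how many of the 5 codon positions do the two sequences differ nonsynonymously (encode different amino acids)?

Codon 1: AUG Met / AUU Ile — nonsynonymous.
Codon 2: AUG Met / AUG Met — identical.
Codon 3: CAC His / CAU His — synonymous.
Codon 4: UAU Tyr / UAU Tyr — identical.
Codon 5: GGC Gly / GGC Gly — identical.
Nonsynonymous differences: 1.

1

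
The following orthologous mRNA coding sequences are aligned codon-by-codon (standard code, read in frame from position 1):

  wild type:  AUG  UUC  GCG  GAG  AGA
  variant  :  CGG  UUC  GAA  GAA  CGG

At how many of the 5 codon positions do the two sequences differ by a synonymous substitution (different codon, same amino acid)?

Codon 1: AUG Met / CGG Arg — nonsynonymous.
Codon 2: UUC Phe / UUC Phe — identical.
Codon 3: GCG Ala / GAA Glu — nonsynonymous.
Codon 4: GAG Glu / GAA Glu — synonymous.
Codon 5: AGA Arg / CGG Arg — synonymous.
Synonymous differences: 2.

2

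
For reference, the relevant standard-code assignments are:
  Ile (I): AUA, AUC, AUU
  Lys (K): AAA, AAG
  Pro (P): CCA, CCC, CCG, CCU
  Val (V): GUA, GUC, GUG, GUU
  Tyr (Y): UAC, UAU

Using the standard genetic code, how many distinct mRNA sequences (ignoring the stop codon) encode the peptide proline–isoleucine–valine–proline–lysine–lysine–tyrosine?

Pro: 4 codons.
Ile: 3 codons.
Val: 4 codons.
Pro: 4 codons.
Lys: 2 codons.
Lys: 2 codons.
Tyr: 2 codons.
4 × 3 × 4 × 4 × 2 × 2 × 2 = 1536.

1536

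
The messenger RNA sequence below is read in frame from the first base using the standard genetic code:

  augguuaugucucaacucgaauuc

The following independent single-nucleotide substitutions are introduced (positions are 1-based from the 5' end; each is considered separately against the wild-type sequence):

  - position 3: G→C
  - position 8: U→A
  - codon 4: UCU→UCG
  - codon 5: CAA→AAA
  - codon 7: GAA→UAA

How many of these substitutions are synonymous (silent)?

Codon 1: AUG (Met) → AUC (Ile) — missense.
Codon 3: AUG (Met) → AAG (Lys) — missense.
Codon 4: UCU (Ser) → UCG (Ser) — synonymous.
Codon 5: CAA (Gln) → AAA (Lys) — missense.
Codon 7: GAA (Glu) → UAA (Stop) — nonsense.
Synonymous: 1 of 5.

1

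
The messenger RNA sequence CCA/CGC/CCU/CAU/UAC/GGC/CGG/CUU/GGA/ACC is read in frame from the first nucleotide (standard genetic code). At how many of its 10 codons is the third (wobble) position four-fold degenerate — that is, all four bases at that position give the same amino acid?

Codon 1 CCA (Pro): third position 4-fold.
Codon 2 CGC (Arg): third position 4-fold.
Codon 3 CCU (Pro): third position 4-fold.
Codon 4 CAU (His): third position 2-fold.
Codon 5 UAC (Tyr): third position 2-fold.
Codon 6 GGC (Gly): third position 4-fold.
Codon 7 CGG (Arg): third position 4-fold.
Codon 8 CUU (Leu): third position 4-fold.
Codon 9 GGA (Gly): third position 4-fold.
Codon 10 ACC (Thr): third position 4-fold.
Four-fold degenerate third positions: 8.

8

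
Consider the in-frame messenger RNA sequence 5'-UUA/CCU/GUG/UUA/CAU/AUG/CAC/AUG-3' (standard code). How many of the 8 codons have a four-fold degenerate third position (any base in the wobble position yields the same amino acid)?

Codon 1 UUA (Leu): third position 2-fold.
Codon 2 CCU (Pro): third position 4-fold.
Codon 3 GUG (Val): third position 4-fold.
Codon 4 UUA (Leu): third position 2-fold.
Codon 5 CAU (His): third position 2-fold.
Codon 6 AUG (Met): third position 1-fold.
Codon 7 CAC (His): third position 2-fold.
Codon 8 AUG (Met): third position 1-fold.
Four-fold degenerate third positions: 2.

2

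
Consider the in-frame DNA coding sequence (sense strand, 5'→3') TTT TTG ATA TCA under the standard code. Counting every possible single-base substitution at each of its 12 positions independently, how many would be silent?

Codon 1 (TTT, Phe): 1 synonymous substitution.
Codon 2 (TTG, Leu): 2 synonymous substitutions.
Codon 3 (ATA, Ile): 2 synonymous substitutions.
Codon 4 (TCA, Ser): 3 synonymous substitutions.
Total: 1 + 2 + 2 + 3 = 8.

8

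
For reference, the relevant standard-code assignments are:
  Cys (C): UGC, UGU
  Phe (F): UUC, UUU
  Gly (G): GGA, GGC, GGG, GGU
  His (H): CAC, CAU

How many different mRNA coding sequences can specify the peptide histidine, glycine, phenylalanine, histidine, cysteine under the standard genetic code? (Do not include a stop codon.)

His: 2 codons.
Gly: 4 codons.
Phe: 2 codons.
His: 2 codons.
Cys: 2 codons.
2 × 4 × 2 × 2 × 2 = 64.

64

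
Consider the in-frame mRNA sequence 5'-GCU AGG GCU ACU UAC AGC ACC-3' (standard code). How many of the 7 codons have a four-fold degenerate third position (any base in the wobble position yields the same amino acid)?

4

Codon 1 GCU (Ala): third position 4-fold.
Codon 2 AGG (Arg): third position 2-fold.
Codon 3 GCU (Ala): third position 4-fold.
Codon 4 ACU (Thr): third position 4-fold.
Codon 5 UAC (Tyr): third position 2-fold.
Codon 6 AGC (Ser): third position 2-fold.
Codon 7 ACC (Thr): third position 4-fold.
Four-fold degenerate third positions: 4.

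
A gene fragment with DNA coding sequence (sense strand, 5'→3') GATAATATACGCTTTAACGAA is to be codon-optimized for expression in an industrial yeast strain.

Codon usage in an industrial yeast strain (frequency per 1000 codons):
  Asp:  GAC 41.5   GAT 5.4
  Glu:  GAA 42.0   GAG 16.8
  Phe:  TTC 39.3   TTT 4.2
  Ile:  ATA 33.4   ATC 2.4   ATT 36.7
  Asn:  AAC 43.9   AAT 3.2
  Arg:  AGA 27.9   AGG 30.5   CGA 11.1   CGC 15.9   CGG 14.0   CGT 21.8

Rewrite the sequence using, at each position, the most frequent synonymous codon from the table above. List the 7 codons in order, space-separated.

GAC AAC ATT AGG TTC AAC GAA

Codon 1 (Asp): best is GAC at 41.5.
Codon 2 (Asn): best is AAC at 43.9.
Codon 3 (Ile): best is ATT at 36.7.
Codon 4 (Arg): best is AGG at 30.5.
Codon 5 (Phe): best is TTC at 39.3.
Codon 6 (Asn): best is AAC at 43.9.
Codon 7 (Glu): best is GAA at 42.0.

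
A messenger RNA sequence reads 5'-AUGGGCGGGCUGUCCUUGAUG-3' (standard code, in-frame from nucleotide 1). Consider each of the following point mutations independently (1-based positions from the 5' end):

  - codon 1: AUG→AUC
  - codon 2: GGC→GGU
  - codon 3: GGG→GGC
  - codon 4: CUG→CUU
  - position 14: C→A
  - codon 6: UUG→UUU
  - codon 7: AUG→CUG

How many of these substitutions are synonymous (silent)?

3

Codon 1: AUG (Met) → AUC (Ile) — missense.
Codon 2: GGC (Gly) → GGU (Gly) — synonymous.
Codon 3: GGG (Gly) → GGC (Gly) — synonymous.
Codon 4: CUG (Leu) → CUU (Leu) — synonymous.
Codon 5: UCC (Ser) → UAC (Tyr) — missense.
Codon 6: UUG (Leu) → UUU (Phe) — missense.
Codon 7: AUG (Met) → CUG (Leu) — missense.
Synonymous: 3 of 7.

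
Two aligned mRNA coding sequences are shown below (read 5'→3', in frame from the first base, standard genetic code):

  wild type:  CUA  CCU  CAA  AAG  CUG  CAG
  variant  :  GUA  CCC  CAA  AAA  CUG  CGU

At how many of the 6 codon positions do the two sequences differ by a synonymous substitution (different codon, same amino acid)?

2

Codon 1: CUA Leu / GUA Val — nonsynonymous.
Codon 2: CCU Pro / CCC Pro — synonymous.
Codon 3: CAA Gln / CAA Gln — identical.
Codon 4: AAG Lys / AAA Lys — synonymous.
Codon 5: CUG Leu / CUG Leu — identical.
Codon 6: CAG Gln / CGU Arg — nonsynonymous.
Synonymous differences: 2.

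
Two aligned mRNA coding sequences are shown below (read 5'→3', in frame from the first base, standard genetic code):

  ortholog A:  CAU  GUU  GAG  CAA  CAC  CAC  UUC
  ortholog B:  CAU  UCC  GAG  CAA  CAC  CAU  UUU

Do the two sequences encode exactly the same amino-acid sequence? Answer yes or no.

Codon 1: CAU His / CAU His — identical.
Codon 2: GUU Val / UCC Ser — nonsynonymous.
Codon 3: GAG Glu / GAG Glu — identical.
Codon 4: CAA Gln / CAA Gln — identical.
Codon 5: CAC His / CAC His — identical.
Codon 6: CAC His / CAU His — synonymous.
Codon 7: UUC Phe / UUU Phe — synonymous.
Nonsynonymous differences: 1 → different protein.

no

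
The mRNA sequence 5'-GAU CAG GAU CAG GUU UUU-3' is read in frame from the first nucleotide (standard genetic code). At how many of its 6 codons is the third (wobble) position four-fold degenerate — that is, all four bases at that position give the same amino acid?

Codon 1 GAU (Asp): third position 2-fold.
Codon 2 CAG (Gln): third position 2-fold.
Codon 3 GAU (Asp): third position 2-fold.
Codon 4 CAG (Gln): third position 2-fold.
Codon 5 GUU (Val): third position 4-fold.
Codon 6 UUU (Phe): third position 2-fold.
Four-fold degenerate third positions: 1.

1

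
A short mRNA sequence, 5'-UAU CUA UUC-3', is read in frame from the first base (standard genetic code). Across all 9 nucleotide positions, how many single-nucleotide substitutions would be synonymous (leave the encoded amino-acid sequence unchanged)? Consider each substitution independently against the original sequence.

6

Codon 1 (UAU, Tyr): 1 synonymous substitution.
Codon 2 (CUA, Leu): 4 synonymous substitutions.
Codon 3 (UUC, Phe): 1 synonymous substitution.
Total: 1 + 4 + 1 = 6.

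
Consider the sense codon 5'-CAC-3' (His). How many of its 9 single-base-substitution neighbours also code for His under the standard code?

Position 1: none → 0 synonymous.
Position 2: none → 0 synonymous.
Position 3: CAT → 1 synonymous.
Total: 0 + 0 + 1 = 1.

1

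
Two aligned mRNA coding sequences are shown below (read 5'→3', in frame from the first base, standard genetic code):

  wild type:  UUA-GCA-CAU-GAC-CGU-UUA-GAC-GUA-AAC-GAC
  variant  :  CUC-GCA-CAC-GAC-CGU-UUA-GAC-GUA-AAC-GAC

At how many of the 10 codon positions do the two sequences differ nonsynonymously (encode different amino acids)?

Codon 1: UUA Leu / CUC Leu — synonymous.
Codon 2: GCA Ala / GCA Ala — identical.
Codon 3: CAU His / CAC His — synonymous.
Codon 4: GAC Asp / GAC Asp — identical.
Codon 5: CGU Arg / CGU Arg — identical.
Codon 6: UUA Leu / UUA Leu — identical.
Codon 7: GAC Asp / GAC Asp — identical.
Codon 8: GUA Val / GUA Val — identical.
Codon 9: AAC Asn / AAC Asn — identical.
Codon 10: GAC Asp / GAC Asp — identical.
Nonsynonymous differences: 0.

0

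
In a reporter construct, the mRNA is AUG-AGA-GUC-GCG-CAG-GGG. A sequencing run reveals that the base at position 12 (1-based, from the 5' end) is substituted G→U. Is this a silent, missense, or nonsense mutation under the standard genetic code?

silent

Position 12 falls in codon 4: GCG → Ala.
After the substitution the codon is GCU → Ala.
Both encode Ala, so the change is synonymous.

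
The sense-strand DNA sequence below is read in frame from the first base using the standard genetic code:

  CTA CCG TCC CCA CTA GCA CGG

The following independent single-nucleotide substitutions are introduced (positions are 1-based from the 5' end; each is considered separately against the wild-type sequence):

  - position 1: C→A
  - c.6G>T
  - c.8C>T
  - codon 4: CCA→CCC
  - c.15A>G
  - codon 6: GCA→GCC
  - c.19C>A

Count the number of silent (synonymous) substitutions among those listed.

5

Codon 1: CTA (Leu) → ATA (Ile) — missense.
Codon 2: CCG (Pro) → CCT (Pro) — synonymous.
Codon 3: TCC (Ser) → TTC (Phe) — missense.
Codon 4: CCA (Pro) → CCC (Pro) — synonymous.
Codon 5: CTA (Leu) → CTG (Leu) — synonymous.
Codon 6: GCA (Ala) → GCC (Ala) — synonymous.
Codon 7: CGG (Arg) → AGG (Arg) — synonymous.
Synonymous: 5 of 7.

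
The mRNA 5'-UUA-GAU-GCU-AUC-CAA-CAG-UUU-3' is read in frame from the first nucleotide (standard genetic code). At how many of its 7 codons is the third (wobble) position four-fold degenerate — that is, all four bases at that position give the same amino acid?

1

Codon 1 UUA (Leu): third position 2-fold.
Codon 2 GAU (Asp): third position 2-fold.
Codon 3 GCU (Ala): third position 4-fold.
Codon 4 AUC (Ile): third position 3-fold.
Codon 5 CAA (Gln): third position 2-fold.
Codon 6 CAG (Gln): third position 2-fold.
Codon 7 UUU (Phe): third position 2-fold.
Four-fold degenerate third positions: 1.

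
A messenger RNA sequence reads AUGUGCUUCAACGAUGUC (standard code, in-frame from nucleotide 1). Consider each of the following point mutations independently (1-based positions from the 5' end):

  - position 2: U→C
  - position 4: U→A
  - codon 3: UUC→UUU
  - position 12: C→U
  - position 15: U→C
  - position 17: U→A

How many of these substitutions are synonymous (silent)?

3

Codon 1: AUG (Met) → ACG (Thr) — missense.
Codon 2: UGC (Cys) → AGC (Ser) — missense.
Codon 3: UUC (Phe) → UUU (Phe) — synonymous.
Codon 4: AAC (Asn) → AAU (Asn) — synonymous.
Codon 5: GAU (Asp) → GAC (Asp) — synonymous.
Codon 6: GUC (Val) → GAC (Asp) — missense.
Synonymous: 3 of 6.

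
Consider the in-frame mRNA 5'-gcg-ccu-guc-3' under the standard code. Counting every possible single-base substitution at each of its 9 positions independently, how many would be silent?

9

Codon 1 (GCG, Ala): 3 synonymous substitutions.
Codon 2 (CCU, Pro): 3 synonymous substitutions.
Codon 3 (GUC, Val): 3 synonymous substitutions.
Total: 3 + 3 + 3 = 9.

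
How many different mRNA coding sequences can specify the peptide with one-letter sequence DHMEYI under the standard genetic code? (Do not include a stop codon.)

Asp: 2 codons.
His: 2 codons.
Met: 1 codon.
Glu: 2 codons.
Tyr: 2 codons.
Ile: 3 codons.
2 × 2 × 1 × 2 × 2 × 3 = 48.

48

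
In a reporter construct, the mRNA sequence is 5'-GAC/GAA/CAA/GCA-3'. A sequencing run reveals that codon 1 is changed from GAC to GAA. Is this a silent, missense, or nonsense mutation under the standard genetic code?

Position 3 falls in codon 1: GAC → Asp.
After the substitution the codon is GAA → Glu.
Asp ≠ Glu, so this is a missense mutation.

missense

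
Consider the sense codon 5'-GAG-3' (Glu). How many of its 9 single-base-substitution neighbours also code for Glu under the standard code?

1

Position 1: none → 0 synonymous.
Position 2: none → 0 synonymous.
Position 3: GAA → 1 synonymous.
Total: 0 + 0 + 1 = 1.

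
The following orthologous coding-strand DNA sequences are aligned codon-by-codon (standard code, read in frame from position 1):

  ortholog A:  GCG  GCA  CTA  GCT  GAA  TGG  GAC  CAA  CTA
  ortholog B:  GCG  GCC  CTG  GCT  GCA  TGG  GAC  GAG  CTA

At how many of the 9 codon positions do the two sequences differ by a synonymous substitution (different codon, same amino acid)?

Codon 1: GCG Ala / GCG Ala — identical.
Codon 2: GCA Ala / GCC Ala — synonymous.
Codon 3: CTA Leu / CTG Leu — synonymous.
Codon 4: GCT Ala / GCT Ala — identical.
Codon 5: GAA Glu / GCA Ala — nonsynonymous.
Codon 6: TGG Trp / TGG Trp — identical.
Codon 7: GAC Asp / GAC Asp — identical.
Codon 8: CAA Gln / GAG Glu — nonsynonymous.
Codon 9: CTA Leu / CTA Leu — identical.
Synonymous differences: 2.

2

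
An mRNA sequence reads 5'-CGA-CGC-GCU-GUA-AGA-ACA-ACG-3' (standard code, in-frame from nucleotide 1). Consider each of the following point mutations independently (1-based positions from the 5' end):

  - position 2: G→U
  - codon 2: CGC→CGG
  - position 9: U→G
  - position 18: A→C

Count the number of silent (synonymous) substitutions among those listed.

3

Codon 1: CGA (Arg) → CUA (Leu) — missense.
Codon 2: CGC (Arg) → CGG (Arg) — synonymous.
Codon 3: GCU (Ala) → GCG (Ala) — synonymous.
Codon 6: ACA (Thr) → ACC (Thr) — synonymous.
Synonymous: 3 of 4.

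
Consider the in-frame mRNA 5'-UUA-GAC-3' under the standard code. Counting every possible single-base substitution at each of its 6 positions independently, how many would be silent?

Codon 1 (UUA, Leu): 2 synonymous substitutions.
Codon 2 (GAC, Asp): 1 synonymous substitution.
Total: 2 + 1 = 3.

3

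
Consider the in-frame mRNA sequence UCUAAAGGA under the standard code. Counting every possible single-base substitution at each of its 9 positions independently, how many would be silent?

7

Codon 1 (UCU, Ser): 3 synonymous substitutions.
Codon 2 (AAA, Lys): 1 synonymous substitution.
Codon 3 (GGA, Gly): 3 synonymous substitutions.
Total: 3 + 1 + 3 = 7.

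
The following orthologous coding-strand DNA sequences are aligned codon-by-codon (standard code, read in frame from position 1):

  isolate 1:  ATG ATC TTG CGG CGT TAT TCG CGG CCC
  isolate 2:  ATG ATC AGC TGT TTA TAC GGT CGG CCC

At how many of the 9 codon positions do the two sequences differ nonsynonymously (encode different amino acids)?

4

Codon 1: ATG Met / ATG Met — identical.
Codon 2: ATC Ile / ATC Ile — identical.
Codon 3: TTG Leu / AGC Ser — nonsynonymous.
Codon 4: CGG Arg / TGT Cys — nonsynonymous.
Codon 5: CGT Arg / TTA Leu — nonsynonymous.
Codon 6: TAT Tyr / TAC Tyr — synonymous.
Codon 7: TCG Ser / GGT Gly — nonsynonymous.
Codon 8: CGG Arg / CGG Arg — identical.
Codon 9: CCC Pro / CCC Pro — identical.
Nonsynonymous differences: 4.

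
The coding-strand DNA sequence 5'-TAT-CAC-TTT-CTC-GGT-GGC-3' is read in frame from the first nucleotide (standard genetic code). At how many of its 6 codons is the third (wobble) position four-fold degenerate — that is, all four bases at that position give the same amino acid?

3

Codon 1 TAT (Tyr): third position 2-fold.
Codon 2 CAC (His): third position 2-fold.
Codon 3 TTT (Phe): third position 2-fold.
Codon 4 CTC (Leu): third position 4-fold.
Codon 5 GGT (Gly): third position 4-fold.
Codon 6 GGC (Gly): third position 4-fold.
Four-fold degenerate third positions: 3.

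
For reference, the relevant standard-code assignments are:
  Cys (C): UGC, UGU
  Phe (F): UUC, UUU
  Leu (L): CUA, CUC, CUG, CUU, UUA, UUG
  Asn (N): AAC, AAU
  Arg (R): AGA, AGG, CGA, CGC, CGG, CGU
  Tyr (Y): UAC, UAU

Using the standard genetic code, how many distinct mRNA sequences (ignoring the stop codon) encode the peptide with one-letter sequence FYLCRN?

576

Phe: 2 codons.
Tyr: 2 codons.
Leu: 6 codons.
Cys: 2 codons.
Arg: 6 codons.
Asn: 2 codons.
2 × 2 × 6 × 2 × 6 × 2 = 576.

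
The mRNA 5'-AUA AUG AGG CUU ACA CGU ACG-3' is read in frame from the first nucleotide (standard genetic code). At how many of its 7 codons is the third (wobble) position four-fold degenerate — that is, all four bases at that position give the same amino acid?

Codon 1 AUA (Ile): third position 3-fold.
Codon 2 AUG (Met): third position 1-fold.
Codon 3 AGG (Arg): third position 2-fold.
Codon 4 CUU (Leu): third position 4-fold.
Codon 5 ACA (Thr): third position 4-fold.
Codon 6 CGU (Arg): third position 4-fold.
Codon 7 ACG (Thr): third position 4-fold.
Four-fold degenerate third positions: 4.

4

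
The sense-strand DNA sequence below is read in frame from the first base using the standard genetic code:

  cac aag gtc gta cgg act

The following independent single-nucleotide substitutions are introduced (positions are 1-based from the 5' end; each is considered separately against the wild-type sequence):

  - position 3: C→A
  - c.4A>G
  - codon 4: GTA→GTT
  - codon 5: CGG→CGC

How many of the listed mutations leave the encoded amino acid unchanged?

Codon 1: CAC (His) → CAA (Gln) — missense.
Codon 2: AAG (Lys) → GAG (Glu) — missense.
Codon 4: GTA (Val) → GTT (Val) — synonymous.
Codon 5: CGG (Arg) → CGC (Arg) — synonymous.
Synonymous: 2 of 4.

2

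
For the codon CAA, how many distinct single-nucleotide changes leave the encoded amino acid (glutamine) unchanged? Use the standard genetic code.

Position 1: none → 0 synonymous.
Position 2: none → 0 synonymous.
Position 3: CAG → 1 synonymous.
Total: 0 + 0 + 1 = 1.

1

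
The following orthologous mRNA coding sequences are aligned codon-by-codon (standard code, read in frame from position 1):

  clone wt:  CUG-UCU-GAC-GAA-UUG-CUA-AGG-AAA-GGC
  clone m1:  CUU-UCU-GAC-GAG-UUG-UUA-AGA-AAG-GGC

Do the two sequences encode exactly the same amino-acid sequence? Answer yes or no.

yes

Codon 1: CUG Leu / CUU Leu — synonymous.
Codon 2: UCU Ser / UCU Ser — identical.
Codon 3: GAC Asp / GAC Asp — identical.
Codon 4: GAA Glu / GAG Glu — synonymous.
Codon 5: UUG Leu / UUG Leu — identical.
Codon 6: CUA Leu / UUA Leu — synonymous.
Codon 7: AGG Arg / AGA Arg — synonymous.
Codon 8: AAA Lys / AAG Lys — synonymous.
Codon 9: GGC Gly / GGC Gly — identical.
Nonsynonymous differences: 0 → same protein.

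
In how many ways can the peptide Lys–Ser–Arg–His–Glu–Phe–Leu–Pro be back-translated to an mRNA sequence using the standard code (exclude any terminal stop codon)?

13824

Lys: 2 codons.
Ser: 6 codons.
Arg: 6 codons.
His: 2 codons.
Glu: 2 codons.
Phe: 2 codons.
Leu: 6 codons.
Pro: 4 codons.
2 × 6 × 6 × 2 × 2 × 2 × 6 × 4 = 13824.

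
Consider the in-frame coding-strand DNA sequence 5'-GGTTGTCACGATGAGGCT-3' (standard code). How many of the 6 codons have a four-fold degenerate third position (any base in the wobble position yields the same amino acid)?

2

Codon 1 GGT (Gly): third position 4-fold.
Codon 2 TGT (Cys): third position 2-fold.
Codon 3 CAC (His): third position 2-fold.
Codon 4 GAT (Asp): third position 2-fold.
Codon 5 GAG (Glu): third position 2-fold.
Codon 6 GCT (Ala): third position 4-fold.
Four-fold degenerate third positions: 2.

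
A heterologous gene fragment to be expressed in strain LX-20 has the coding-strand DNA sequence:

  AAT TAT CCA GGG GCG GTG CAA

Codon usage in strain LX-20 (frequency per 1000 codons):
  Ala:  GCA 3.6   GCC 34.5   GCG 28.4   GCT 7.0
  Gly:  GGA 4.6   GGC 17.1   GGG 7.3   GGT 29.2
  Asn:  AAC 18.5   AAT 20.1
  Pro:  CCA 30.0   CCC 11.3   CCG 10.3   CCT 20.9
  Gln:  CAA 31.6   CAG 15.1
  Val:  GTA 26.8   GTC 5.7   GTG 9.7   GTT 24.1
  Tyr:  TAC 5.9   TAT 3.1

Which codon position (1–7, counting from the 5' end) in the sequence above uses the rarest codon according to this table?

2

Codon 1 AAT (Asn): 20.1 per 1000.
Codon 2 TAT (Tyr): 3.1 per 1000.
Codon 3 CCA (Pro): 30.0 per 1000.
Codon 4 GGG (Gly): 7.3 per 1000.
Codon 5 GCG (Ala): 28.4 per 1000.
Codon 6 GTG (Val): 9.7 per 1000.
Codon 7 CAA (Gln): 31.6 per 1000.
Lowest frequency is 3.1 at codon 2.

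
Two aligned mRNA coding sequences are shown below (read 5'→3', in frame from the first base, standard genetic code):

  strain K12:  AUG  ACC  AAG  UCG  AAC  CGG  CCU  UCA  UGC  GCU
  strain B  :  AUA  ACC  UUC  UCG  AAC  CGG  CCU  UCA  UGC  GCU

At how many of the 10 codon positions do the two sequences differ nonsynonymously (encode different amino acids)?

Codon 1: AUG Met / AUA Ile — nonsynonymous.
Codon 2: ACC Thr / ACC Thr — identical.
Codon 3: AAG Lys / UUC Phe — nonsynonymous.
Codon 4: UCG Ser / UCG Ser — identical.
Codon 5: AAC Asn / AAC Asn — identical.
Codon 6: CGG Arg / CGG Arg — identical.
Codon 7: CCU Pro / CCU Pro — identical.
Codon 8: UCA Ser / UCA Ser — identical.
Codon 9: UGC Cys / UGC Cys — identical.
Codon 10: GCU Ala / GCU Ala — identical.
Nonsynonymous differences: 2.

2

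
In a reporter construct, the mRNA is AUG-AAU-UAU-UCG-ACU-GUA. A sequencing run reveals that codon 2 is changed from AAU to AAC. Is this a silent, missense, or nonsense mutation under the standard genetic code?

silent

Position 6 falls in codon 2: AAU → Asn.
After the substitution the codon is AAC → Asn.
Both encode Asn, so the change is synonymous.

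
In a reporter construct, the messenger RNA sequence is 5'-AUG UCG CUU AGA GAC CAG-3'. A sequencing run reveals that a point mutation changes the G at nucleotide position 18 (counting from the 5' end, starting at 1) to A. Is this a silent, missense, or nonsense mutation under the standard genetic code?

Position 18 falls in codon 6: CAG → Gln.
After the substitution the codon is CAA → Gln.
Both encode Gln, so the change is synonymous.

silent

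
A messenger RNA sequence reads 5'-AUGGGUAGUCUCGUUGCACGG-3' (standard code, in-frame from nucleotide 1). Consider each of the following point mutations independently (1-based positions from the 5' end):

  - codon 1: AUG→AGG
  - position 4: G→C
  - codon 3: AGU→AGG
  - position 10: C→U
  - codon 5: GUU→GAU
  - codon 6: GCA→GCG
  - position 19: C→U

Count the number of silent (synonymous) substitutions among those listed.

1

Codon 1: AUG (Met) → AGG (Arg) — missense.
Codon 2: GGU (Gly) → CGU (Arg) — missense.
Codon 3: AGU (Ser) → AGG (Arg) — missense.
Codon 4: CUC (Leu) → UUC (Phe) — missense.
Codon 5: GUU (Val) → GAU (Asp) — missense.
Codon 6: GCA (Ala) → GCG (Ala) — synonymous.
Codon 7: CGG (Arg) → UGG (Trp) — missense.
Synonymous: 1 of 7.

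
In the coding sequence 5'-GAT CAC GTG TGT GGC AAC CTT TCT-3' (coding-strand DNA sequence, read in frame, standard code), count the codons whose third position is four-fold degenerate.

Codon 1 GAT (Asp): third position 2-fold.
Codon 2 CAC (His): third position 2-fold.
Codon 3 GTG (Val): third position 4-fold.
Codon 4 TGT (Cys): third position 2-fold.
Codon 5 GGC (Gly): third position 4-fold.
Codon 6 AAC (Asn): third position 2-fold.
Codon 7 CTT (Leu): third position 4-fold.
Codon 8 TCT (Ser): third position 4-fold.
Four-fold degenerate third positions: 4.

4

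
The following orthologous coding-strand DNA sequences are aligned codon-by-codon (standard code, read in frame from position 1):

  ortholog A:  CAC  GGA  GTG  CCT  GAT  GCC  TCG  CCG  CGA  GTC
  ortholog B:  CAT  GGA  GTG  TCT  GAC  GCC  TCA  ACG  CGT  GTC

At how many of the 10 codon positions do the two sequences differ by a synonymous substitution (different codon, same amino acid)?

Codon 1: CAC His / CAT His — synonymous.
Codon 2: GGA Gly / GGA Gly — identical.
Codon 3: GTG Val / GTG Val — identical.
Codon 4: CCT Pro / TCT Ser — nonsynonymous.
Codon 5: GAT Asp / GAC Asp — synonymous.
Codon 6: GCC Ala / GCC Ala — identical.
Codon 7: TCG Ser / TCA Ser — synonymous.
Codon 8: CCG Pro / ACG Thr — nonsynonymous.
Codon 9: CGA Arg / CGT Arg — synonymous.
Codon 10: GTC Val / GTC Val — identical.
Synonymous differences: 4.

4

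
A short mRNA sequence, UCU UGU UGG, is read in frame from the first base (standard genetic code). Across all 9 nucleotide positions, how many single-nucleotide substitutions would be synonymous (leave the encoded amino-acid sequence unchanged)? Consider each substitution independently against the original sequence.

Codon 1 (UCU, Ser): 3 synonymous substitutions.
Codon 2 (UGU, Cys): 1 synonymous substitution.
Codon 3 (UGG, Trp): 0 synonymous substitutions.
Total: 3 + 1 + 0 = 4.

4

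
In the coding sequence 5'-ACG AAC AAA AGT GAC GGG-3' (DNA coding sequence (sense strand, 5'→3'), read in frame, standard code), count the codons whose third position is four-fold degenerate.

2

Codon 1 ACG (Thr): third position 4-fold.
Codon 2 AAC (Asn): third position 2-fold.
Codon 3 AAA (Lys): third position 2-fold.
Codon 4 AGT (Ser): third position 2-fold.
Codon 5 GAC (Asp): third position 2-fold.
Codon 6 GGG (Gly): third position 4-fold.
Four-fold degenerate third positions: 2.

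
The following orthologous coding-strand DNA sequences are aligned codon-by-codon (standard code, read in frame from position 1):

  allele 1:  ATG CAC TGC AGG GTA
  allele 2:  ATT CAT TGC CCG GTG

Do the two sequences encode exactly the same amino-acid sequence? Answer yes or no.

Codon 1: ATG Met / ATT Ile — nonsynonymous.
Codon 2: CAC His / CAT His — synonymous.
Codon 3: TGC Cys / TGC Cys — identical.
Codon 4: AGG Arg / CCG Pro — nonsynonymous.
Codon 5: GTA Val / GTG Val — synonymous.
Nonsynonymous differences: 2 → different protein.

no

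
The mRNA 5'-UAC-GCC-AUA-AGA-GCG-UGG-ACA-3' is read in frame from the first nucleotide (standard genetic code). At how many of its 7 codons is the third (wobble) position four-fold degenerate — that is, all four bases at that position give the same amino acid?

Codon 1 UAC (Tyr): third position 2-fold.
Codon 2 GCC (Ala): third position 4-fold.
Codon 3 AUA (Ile): third position 3-fold.
Codon 4 AGA (Arg): third position 2-fold.
Codon 5 GCG (Ala): third position 4-fold.
Codon 6 UGG (Trp): third position 1-fold.
Codon 7 ACA (Thr): third position 4-fold.
Four-fold degenerate third positions: 3.

3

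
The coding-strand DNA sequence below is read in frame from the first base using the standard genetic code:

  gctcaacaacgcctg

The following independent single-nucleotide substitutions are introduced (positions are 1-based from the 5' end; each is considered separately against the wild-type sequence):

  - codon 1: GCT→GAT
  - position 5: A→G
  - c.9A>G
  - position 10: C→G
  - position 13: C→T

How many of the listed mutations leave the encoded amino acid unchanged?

Codon 1: GCT (Ala) → GAT (Asp) — missense.
Codon 2: CAA (Gln) → CGA (Arg) — missense.
Codon 3: CAA (Gln) → CAG (Gln) — synonymous.
Codon 4: CGC (Arg) → GGC (Gly) — missense.
Codon 5: CTG (Leu) → TTG (Leu) — synonymous.
Synonymous: 2 of 5.

2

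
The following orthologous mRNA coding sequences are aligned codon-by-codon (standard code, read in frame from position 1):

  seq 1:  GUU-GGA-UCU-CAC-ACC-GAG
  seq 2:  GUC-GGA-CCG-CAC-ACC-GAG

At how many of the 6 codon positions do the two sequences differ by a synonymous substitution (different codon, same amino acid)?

1

Codon 1: GUU Val / GUC Val — synonymous.
Codon 2: GGA Gly / GGA Gly — identical.
Codon 3: UCU Ser / CCG Pro — nonsynonymous.
Codon 4: CAC His / CAC His — identical.
Codon 5: ACC Thr / ACC Thr — identical.
Codon 6: GAG Glu / GAG Glu — identical.
Synonymous differences: 1.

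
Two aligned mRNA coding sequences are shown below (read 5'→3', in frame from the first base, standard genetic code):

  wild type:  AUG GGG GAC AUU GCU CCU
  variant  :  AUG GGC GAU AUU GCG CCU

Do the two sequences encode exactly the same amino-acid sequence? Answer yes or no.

Codon 1: AUG Met / AUG Met — identical.
Codon 2: GGG Gly / GGC Gly — synonymous.
Codon 3: GAC Asp / GAU Asp — synonymous.
Codon 4: AUU Ile / AUU Ile — identical.
Codon 5: GCU Ala / GCG Ala — synonymous.
Codon 6: CCU Pro / CCU Pro — identical.
Nonsynonymous differences: 0 → same protein.

yes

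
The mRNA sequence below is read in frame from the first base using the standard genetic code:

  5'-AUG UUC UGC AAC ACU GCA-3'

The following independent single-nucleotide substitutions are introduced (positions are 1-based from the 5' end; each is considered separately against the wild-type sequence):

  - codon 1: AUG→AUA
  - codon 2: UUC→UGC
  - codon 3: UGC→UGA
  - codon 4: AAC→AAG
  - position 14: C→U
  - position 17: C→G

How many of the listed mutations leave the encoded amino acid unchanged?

Codon 1: AUG (Met) → AUA (Ile) — missense.
Codon 2: UUC (Phe) → UGC (Cys) — missense.
Codon 3: UGC (Cys) → UGA (Stop) — nonsense.
Codon 4: AAC (Asn) → AAG (Lys) — missense.
Codon 5: ACU (Thr) → AUU (Ile) — missense.
Codon 6: GCA (Ala) → GGA (Gly) — missense.
Synonymous: 0 of 6.

0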